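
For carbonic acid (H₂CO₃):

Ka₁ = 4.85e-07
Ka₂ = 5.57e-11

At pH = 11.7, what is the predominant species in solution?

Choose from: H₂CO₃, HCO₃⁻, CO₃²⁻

pKa₁ = 6.31, pKa₂ = 10.25. For a polyprotic acid the predominant species crosses at each pKa: below pKa_n the protonated form dominates, above it the deprotonated form does. At pH = 11.7, the predominant species is CO₃²⁻.

CO₃²⁻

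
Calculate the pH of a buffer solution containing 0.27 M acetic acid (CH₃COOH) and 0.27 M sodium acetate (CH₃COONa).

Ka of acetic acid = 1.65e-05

pKa = -log(1.65e-05) = 4.78. pH = pKa + log([A⁻]/[HA]) = 4.78 + log(0.27/0.27)

pH = 4.78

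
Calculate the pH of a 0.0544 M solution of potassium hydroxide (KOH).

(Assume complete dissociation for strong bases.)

[OH⁻] = 0.0544 M for strong base. pOH = -log[OH⁻] = 1.26, pH = 14 - pOH

pH = 12.74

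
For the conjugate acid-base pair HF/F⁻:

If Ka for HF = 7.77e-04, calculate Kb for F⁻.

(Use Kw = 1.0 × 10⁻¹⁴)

For a conjugate pair Ka × Kb = Kw, so Kb = Kw/Ka = 1.0 × 10⁻¹⁴ / 7.77e-04 = 1.29e-11.

K_b = 1.29e-11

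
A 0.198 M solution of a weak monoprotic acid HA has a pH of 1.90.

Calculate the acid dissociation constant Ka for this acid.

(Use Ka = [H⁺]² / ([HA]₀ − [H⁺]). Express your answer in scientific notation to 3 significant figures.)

[H⁺] = 10^(−pH) = 10^(−1.90) = 1.259e-02 M. For HA ⇌ H⁺ + A⁻, Ka = [H⁺][A⁻]/[HA] = [H⁺]² / ([HA]₀ − [H⁺]) = (1.259e-02)² / (0.198 − 1.259e-02) = 8.55e-04.

K_a = 8.55e-04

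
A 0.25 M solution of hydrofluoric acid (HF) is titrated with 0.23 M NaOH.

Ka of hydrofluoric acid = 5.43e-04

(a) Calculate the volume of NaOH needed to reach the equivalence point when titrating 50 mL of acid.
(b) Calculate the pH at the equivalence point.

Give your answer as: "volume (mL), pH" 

moles acid = 0.25 × 50/1000 = 0.0125 mol; V_base = moles/0.23 × 1000 = 54.3 mL. At equivalence only the conjugate base is present: [A⁻] = 0.0125/0.104 = 1.1979e-01 M. Kb = Kw/Ka = 1.84e-11; [OH⁻] = √(Kb × [A⁻]) = 1.4853e-06; pOH = 5.83; pH = 14 - pOH = 8.17.

V = 54.3 mL, pH = 8.17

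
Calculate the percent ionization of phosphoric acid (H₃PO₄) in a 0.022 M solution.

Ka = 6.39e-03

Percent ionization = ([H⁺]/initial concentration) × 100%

Using Ka equilibrium: x² + Ka×x - Ka×C = 0. Solving: [H⁺] = 9.0846e-03. Percent = (9.0846e-03/0.022) × 100

Percent ionization = 41.3%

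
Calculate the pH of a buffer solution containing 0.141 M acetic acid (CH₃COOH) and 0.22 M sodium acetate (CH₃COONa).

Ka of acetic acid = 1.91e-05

pKa = -log(1.91e-05) = 4.72. pH = pKa + log([A⁻]/[HA]) = 4.72 + log(0.22/0.141)

pH = 4.91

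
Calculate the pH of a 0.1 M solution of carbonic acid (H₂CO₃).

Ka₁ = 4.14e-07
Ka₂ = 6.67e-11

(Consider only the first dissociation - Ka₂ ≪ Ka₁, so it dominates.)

First dissociation dominates. From Ka₁ = [H⁺][HA⁻]/[H₂A], x² + Ka₁·x − Ka₁·C = 0 with C = 0.1 M and Ka₁ = 4.14e-07. Solving: [H⁺] = (−Ka₁ + √(Ka₁² + 4·Ka₁·C)) / 2 = 2.0326e-04 M. pH = -log(2.0326e-04) = 3.69.

pH = 3.69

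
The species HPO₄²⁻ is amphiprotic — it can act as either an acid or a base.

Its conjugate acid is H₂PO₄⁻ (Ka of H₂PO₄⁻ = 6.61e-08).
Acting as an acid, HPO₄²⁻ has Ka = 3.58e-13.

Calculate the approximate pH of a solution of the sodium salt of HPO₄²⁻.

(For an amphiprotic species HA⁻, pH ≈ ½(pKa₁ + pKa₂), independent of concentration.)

pKa₁ = -log(6.61e-08) = 7.18; pKa₂ = -log(3.58e-13) = 12.45. For an amphiprotic species, pH ≈ ½(pKa₁ + pKa₂) = ½(7.18 + 12.45) = 9.81.

pH = 9.81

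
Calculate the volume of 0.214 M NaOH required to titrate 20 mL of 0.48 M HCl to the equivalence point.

At equivalence: moles acid = moles base. moles HCl = 0.48 × 20/1000 = 0.0096 mol. V_base = moles / 0.214 × 1000 = 44.9 mL.

V_{base} = 44.9 mL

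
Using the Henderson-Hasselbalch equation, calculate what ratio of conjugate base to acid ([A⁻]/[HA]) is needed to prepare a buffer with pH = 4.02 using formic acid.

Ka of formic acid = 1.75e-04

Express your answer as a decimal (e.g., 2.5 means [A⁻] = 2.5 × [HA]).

pKa = -log(1.75e-04) = 3.7570. pH = pKa + log([A⁻]/[HA]), so log([A⁻]/[HA]) = pH − pKa = 4.02 − 3.7570 = 0.2630. [A⁻]/[HA] = 10^(0.2630) = 1.83

[A⁻]/[HA] = 1.83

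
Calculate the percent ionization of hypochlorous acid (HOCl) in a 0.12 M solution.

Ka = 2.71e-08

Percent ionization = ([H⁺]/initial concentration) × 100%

Using Ka equilibrium: x² + Ka×x - Ka×C = 0. Solving: [H⁺] = 5.7013e-05. Percent = (5.7013e-05/0.12) × 100

Percent ionization = 0.0475%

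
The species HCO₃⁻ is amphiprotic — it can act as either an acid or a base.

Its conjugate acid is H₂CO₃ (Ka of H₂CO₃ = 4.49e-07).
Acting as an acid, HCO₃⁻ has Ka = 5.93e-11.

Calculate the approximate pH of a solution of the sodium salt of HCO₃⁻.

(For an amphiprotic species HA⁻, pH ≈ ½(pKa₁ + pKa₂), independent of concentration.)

pKa₁ = -log(4.49e-07) = 6.35; pKa₂ = -log(5.93e-11) = 10.23. For an amphiprotic species, pH ≈ ½(pKa₁ + pKa₂) = ½(6.35 + 10.23) = 8.29.

pH = 8.29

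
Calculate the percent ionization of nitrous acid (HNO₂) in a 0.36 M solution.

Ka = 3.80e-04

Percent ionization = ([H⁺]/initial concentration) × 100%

Using Ka equilibrium: x² + Ka×x - Ka×C = 0. Solving: [H⁺] = 1.1508e-02. Percent = (1.1508e-02/0.36) × 100

Percent ionization = 3.2%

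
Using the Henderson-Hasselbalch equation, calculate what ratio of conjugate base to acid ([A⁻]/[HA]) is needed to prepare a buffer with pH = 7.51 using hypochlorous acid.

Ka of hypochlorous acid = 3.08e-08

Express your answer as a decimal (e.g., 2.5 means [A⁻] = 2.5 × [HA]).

pKa = -log(3.08e-08) = 7.5114. pH = pKa + log([A⁻]/[HA]), so log([A⁻]/[HA]) = pH − pKa = 7.51 − 7.5114 = -0.0014. [A⁻]/[HA] = 10^(-0.0014) = 0.997

[A⁻]/[HA] = 0.997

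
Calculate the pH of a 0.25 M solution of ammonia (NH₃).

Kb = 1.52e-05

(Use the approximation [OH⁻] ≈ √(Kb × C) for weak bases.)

[OH⁻] = √(Kb × C) = √(1.52e-05 × 0.25) = 1.9494e-03. pOH = 2.71, pH = 14 - pOH

pH = 11.29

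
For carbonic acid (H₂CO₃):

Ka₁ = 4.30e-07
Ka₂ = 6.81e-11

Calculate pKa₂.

pKa₂ = -log(Ka₂) = -log(6.81e-11) = 10.17.

pK_{a2} = 10.17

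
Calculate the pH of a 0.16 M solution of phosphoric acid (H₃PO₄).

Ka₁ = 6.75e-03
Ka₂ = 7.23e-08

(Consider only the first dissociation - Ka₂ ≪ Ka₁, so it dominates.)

First dissociation dominates. From Ka₁ = [H⁺][HA⁻]/[H₂A], x² + Ka₁·x − Ka₁·C = 0 with C = 0.16 M and Ka₁ = 6.75e-03. Solving: [H⁺] = (−Ka₁ + √(Ka₁² + 4·Ka₁·C)) / 2 = 2.9661e-02 M. pH = -log(2.9661e-02) = 1.53.

pH = 1.53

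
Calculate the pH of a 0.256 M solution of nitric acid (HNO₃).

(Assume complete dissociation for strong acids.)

[H⁺] = 0.256 M for strong acid. pH = -log[H⁺] = -log(0.256)

pH = 0.59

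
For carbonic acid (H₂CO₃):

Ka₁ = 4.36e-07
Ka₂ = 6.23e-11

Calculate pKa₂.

pKa₂ = -log(Ka₂) = -log(6.23e-11) = 10.21.

pK_{a2} = 10.21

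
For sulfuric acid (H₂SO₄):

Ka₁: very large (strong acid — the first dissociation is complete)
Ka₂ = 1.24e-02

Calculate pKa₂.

pKa₂ = -log(Ka₂) = -log(1.24e-02) = 1.91.

pK_{a2} = 1.91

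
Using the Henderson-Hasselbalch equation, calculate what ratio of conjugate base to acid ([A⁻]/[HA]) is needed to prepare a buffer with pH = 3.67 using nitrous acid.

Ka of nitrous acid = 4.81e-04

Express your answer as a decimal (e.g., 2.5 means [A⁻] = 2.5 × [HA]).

pKa = -log(4.81e-04) = 3.3179. pH = pKa + log([A⁻]/[HA]), so log([A⁻]/[HA]) = pH − pKa = 3.67 − 3.3179 = 0.3521. [A⁻]/[HA] = 10^(0.3521) = 2.25

[A⁻]/[HA] = 2.25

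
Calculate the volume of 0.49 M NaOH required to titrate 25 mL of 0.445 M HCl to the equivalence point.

At equivalence: moles acid = moles base. moles HCl = 0.445 × 25/1000 = 0.01112 mol. V_base = moles / 0.49 × 1000 = 22.7 mL.

V_{base} = 22.7 mL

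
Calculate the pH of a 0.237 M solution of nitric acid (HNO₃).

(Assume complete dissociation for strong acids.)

[H⁺] = 0.237 M for strong acid. pH = -log[H⁺] = -log(0.237)

pH = 0.63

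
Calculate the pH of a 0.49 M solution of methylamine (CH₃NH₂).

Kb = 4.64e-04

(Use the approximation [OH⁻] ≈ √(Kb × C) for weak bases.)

[OH⁻] = √(Kb × C) = √(4.64e-04 × 0.49) = 1.5078e-02. pOH = 1.82, pH = 14 - pOH

pH = 12.18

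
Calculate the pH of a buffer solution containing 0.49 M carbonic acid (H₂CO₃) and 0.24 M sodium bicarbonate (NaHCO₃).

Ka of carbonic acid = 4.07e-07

pKa = -log(4.07e-07) = 6.39. pH = pKa + log([A⁻]/[HA]) = 6.39 + log(0.24/0.49)

pH = 6.08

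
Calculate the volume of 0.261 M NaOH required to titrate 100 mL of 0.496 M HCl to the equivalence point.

At equivalence: moles acid = moles base. moles HCl = 0.496 × 100/1000 = 0.0496 mol. V_base = moles / 0.261 × 1000 = 190.0 mL.

V_{base} = 190.0 mL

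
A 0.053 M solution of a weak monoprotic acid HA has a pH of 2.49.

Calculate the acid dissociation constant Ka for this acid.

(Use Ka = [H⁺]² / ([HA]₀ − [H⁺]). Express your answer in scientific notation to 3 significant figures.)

[H⁺] = 10^(−pH) = 10^(−2.49) = 3.236e-03 M. For HA ⇌ H⁺ + A⁻, Ka = [H⁺][A⁻]/[HA] = [H⁺]² / ([HA]₀ − [H⁺]) = (3.236e-03)² / (0.053 − 3.236e-03) = 2.10e-04.

K_a = 2.10e-04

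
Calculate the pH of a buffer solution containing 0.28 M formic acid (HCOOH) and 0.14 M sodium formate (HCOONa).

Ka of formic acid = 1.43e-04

pKa = -log(1.43e-04) = 3.84. pH = pKa + log([A⁻]/[HA]) = 3.84 + log(0.14/0.28)

pH = 3.54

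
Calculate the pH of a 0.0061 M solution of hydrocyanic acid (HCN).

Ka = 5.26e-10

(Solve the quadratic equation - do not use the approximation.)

x² + Ka×x - Ka×C = 0. Using quadratic formula: [H⁺] = 1.7910e-06

pH = 5.75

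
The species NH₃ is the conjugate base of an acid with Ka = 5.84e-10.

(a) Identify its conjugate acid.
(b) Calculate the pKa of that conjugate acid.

(a) The conjugate acid is formed by adding one H⁺ to NH₃, giving NH₄⁺. (b) pKa = -log(Ka) = -log(5.84e-10) = 9.23.

Conjugate acid: NH₄⁺; pK_a = 9.23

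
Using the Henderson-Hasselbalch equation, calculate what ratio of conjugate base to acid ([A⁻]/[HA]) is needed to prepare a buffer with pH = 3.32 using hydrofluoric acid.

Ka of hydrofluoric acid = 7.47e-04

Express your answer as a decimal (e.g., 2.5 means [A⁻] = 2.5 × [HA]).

pKa = -log(7.47e-04) = 3.1267. pH = pKa + log([A⁻]/[HA]), so log([A⁻]/[HA]) = pH − pKa = 3.32 − 3.1267 = 0.1933. [A⁻]/[HA] = 10^(0.1933) = 1.56

[A⁻]/[HA] = 1.56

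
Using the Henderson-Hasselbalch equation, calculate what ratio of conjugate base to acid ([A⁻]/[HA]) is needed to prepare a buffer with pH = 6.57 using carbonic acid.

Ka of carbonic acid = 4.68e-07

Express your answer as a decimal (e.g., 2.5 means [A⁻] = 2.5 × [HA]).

pKa = -log(4.68e-07) = 6.3298. pH = pKa + log([A⁻]/[HA]), so log([A⁻]/[HA]) = pH − pKa = 6.57 − 6.3298 = 0.2402. [A⁻]/[HA] = 10^(0.2402) = 1.74

[A⁻]/[HA] = 1.74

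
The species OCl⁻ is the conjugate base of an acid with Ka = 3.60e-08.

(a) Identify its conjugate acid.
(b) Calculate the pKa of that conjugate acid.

(a) The conjugate acid is formed by adding one H⁺ to OCl⁻, giving HOCl. (b) pKa = -log(Ka) = -log(3.60e-08) = 7.44.

Conjugate acid: HOCl; pK_a = 7.44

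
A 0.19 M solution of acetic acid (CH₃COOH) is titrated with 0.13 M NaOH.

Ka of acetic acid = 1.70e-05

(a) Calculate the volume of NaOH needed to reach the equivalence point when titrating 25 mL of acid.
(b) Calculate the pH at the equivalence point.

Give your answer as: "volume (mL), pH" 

moles acid = 0.19 × 25/1000 = 0.00475 mol; V_base = moles/0.13 × 1000 = 36.5 mL. At equivalence only the conjugate base is present: [A⁻] = 0.00475/0.062 = 7.7188e-02 M. Kb = Kw/Ka = 5.88e-10; [OH⁻] = √(Kb × [A⁻]) = 6.7383e-06; pOH = 5.17; pH = 14 - pOH = 8.83.

V = 36.5 mL, pH = 8.83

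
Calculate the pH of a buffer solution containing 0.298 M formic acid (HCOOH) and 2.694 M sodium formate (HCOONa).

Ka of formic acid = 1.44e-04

pKa = -log(1.44e-04) = 3.84. pH = pKa + log([A⁻]/[HA]) = 3.84 + log(2.694/0.298)

pH = 4.80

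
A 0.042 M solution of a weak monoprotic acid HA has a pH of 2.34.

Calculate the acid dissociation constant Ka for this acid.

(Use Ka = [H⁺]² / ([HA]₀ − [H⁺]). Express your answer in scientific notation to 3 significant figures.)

[H⁺] = 10^(−pH) = 10^(−2.34) = 4.571e-03 M. For HA ⇌ H⁺ + A⁻, Ka = [H⁺][A⁻]/[HA] = [H⁺]² / ([HA]₀ − [H⁺]) = (4.571e-03)² / (0.042 − 4.571e-03) = 5.58e-04.

K_a = 5.58e-04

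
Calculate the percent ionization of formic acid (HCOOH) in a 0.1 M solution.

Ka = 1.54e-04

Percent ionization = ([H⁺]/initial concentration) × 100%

Using Ka equilibrium: x² + Ka×x - Ka×C = 0. Solving: [H⁺] = 3.8480e-03. Percent = (3.8480e-03/0.1) × 100

Percent ionization = 3.85%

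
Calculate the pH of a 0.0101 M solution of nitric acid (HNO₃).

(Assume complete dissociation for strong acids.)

[H⁺] = 0.0101 M for strong acid. pH = -log[H⁺] = -log(0.0101)

pH = 2.00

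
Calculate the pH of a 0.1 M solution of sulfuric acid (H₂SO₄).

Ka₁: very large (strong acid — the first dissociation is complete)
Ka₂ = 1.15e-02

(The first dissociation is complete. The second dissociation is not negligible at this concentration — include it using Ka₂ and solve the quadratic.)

First dissociation is complete: [H⁺]₀ = [HSO₄⁻]₀ = C = 0.1 M. Second dissociation HSO₄⁻ ⇌ H⁺ + SO₄²⁻: let x = [SO₄²⁻]. Ka₂ = (C + x)·x / (C − x) = 1.15e-02 → x² + (C + Ka₂)·x − Ka₂·C = 0 → x² + 0.11150·x − 1.150e-03 = 0. x = (−0.11150 + √(0.11150² + 4 × 1.150e-03)) / 2 = 9.5038e-03 M. [H⁺] = C + x = 0.1 + 9.5038e-03 = 1.0950e-01 M. pH = -log(1.0950e-01) = 0.96.

pH = 0.96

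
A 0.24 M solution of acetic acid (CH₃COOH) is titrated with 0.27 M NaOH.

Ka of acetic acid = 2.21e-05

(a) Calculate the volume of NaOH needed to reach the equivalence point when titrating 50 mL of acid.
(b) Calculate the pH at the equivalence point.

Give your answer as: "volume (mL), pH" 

moles acid = 0.24 × 50/1000 = 0.012 mol; V_base = moles/0.27 × 1000 = 44.4 mL. At equivalence only the conjugate base is present: [A⁻] = 0.012/0.094 = 1.2706e-01 M. Kb = Kw/Ka = 4.52e-10; [OH⁻] = √(Kb × [A⁻]) = 7.5824e-06; pOH = 5.12; pH = 14 - pOH = 8.88.

V = 44.4 mL, pH = 8.88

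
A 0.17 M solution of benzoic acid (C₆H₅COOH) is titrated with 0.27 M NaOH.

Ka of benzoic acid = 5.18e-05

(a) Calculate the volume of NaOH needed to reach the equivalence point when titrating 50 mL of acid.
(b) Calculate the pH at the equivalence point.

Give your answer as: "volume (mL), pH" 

moles acid = 0.17 × 50/1000 = 0.0085 mol; V_base = moles/0.27 × 1000 = 31.5 mL. At equivalence only the conjugate base is present: [A⁻] = 0.0085/0.081 = 1.0432e-01 M. Kb = Kw/Ka = 1.93e-10; [OH⁻] = √(Kb × [A⁻]) = 4.4876e-06; pOH = 5.35; pH = 14 - pOH = 8.65.

V = 31.5 mL, pH = 8.65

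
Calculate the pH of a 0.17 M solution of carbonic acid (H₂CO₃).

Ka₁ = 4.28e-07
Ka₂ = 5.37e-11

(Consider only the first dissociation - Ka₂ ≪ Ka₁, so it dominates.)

First dissociation dominates. From Ka₁ = [H⁺][HA⁻]/[H₂A], x² + Ka₁·x − Ka₁·C = 0 with C = 0.17 M and Ka₁ = 4.28e-07. Solving: [H⁺] = (−Ka₁ + √(Ka₁² + 4·Ka₁·C)) / 2 = 2.6953e-04 M. pH = -log(2.6953e-04) = 3.57.

pH = 3.57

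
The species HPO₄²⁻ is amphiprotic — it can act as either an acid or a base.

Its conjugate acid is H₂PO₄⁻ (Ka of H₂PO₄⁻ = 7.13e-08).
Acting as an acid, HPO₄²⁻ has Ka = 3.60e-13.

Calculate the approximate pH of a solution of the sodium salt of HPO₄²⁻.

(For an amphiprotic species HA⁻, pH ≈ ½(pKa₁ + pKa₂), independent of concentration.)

pKa₁ = -log(7.13e-08) = 7.15; pKa₂ = -log(3.60e-13) = 12.44. For an amphiprotic species, pH ≈ ½(pKa₁ + pKa₂) = ½(7.15 + 12.44) = 9.80.

pH = 9.80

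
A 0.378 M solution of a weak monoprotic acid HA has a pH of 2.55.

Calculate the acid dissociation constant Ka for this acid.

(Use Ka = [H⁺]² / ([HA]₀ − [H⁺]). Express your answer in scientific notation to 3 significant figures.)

[H⁺] = 10^(−pH) = 10^(−2.55) = 2.818e-03 M. For HA ⇌ H⁺ + A⁻, Ka = [H⁺][A⁻]/[HA] = [H⁺]² / ([HA]₀ − [H⁺]) = (2.818e-03)² / (0.378 − 2.818e-03) = 2.12e-05.

K_a = 2.12e-05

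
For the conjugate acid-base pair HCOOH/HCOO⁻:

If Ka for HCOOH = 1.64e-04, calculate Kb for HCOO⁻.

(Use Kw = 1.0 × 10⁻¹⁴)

For a conjugate pair Ka × Kb = Kw, so Kb = Kw/Ka = 1.0 × 10⁻¹⁴ / 1.64e-04 = 6.10e-11.

K_b = 6.10e-11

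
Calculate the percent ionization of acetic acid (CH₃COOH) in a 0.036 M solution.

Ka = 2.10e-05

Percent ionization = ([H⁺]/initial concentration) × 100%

Using Ka equilibrium: x² + Ka×x - Ka×C = 0. Solving: [H⁺] = 8.5905e-04. Percent = (8.5905e-04/0.036) × 100

Percent ionization = 2.39%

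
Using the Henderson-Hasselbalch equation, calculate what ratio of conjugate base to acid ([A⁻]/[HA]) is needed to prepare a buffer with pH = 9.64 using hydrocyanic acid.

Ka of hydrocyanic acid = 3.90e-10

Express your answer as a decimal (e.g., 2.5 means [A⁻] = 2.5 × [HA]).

pKa = -log(3.90e-10) = 9.4089. pH = pKa + log([A⁻]/[HA]), so log([A⁻]/[HA]) = pH − pKa = 9.64 − 9.4089 = 0.2311. [A⁻]/[HA] = 10^(0.2311) = 1.70

[A⁻]/[HA] = 1.70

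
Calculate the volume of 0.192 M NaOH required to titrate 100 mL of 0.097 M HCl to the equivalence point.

At equivalence: moles acid = moles base. moles HCl = 0.097 × 100/1000 = 0.0097 mol. V_base = moles / 0.192 × 1000 = 50.5 mL.

V_{base} = 50.5 mL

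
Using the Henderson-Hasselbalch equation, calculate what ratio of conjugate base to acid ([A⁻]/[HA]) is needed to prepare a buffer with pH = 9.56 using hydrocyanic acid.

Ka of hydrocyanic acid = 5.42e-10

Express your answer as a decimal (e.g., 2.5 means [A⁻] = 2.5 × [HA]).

pKa = -log(5.42e-10) = 9.2660. pH = pKa + log([A⁻]/[HA]), so log([A⁻]/[HA]) = pH − pKa = 9.56 − 9.2660 = 0.2940. [A⁻]/[HA] = 10^(0.2940) = 1.97

[A⁻]/[HA] = 1.97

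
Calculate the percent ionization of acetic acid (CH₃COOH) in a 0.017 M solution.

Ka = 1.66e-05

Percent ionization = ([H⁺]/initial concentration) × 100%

Using Ka equilibrium: x² + Ka×x - Ka×C = 0. Solving: [H⁺] = 5.2299e-04. Percent = (5.2299e-04/0.017) × 100

Percent ionization = 3.08%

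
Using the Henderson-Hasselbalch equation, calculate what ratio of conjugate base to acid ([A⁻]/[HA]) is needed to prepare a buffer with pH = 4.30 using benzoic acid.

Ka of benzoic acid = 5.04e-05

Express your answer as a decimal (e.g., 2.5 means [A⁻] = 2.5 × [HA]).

pKa = -log(5.04e-05) = 4.2976. pH = pKa + log([A⁻]/[HA]), so log([A⁻]/[HA]) = pH − pKa = 4.30 − 4.2976 = 0.0024. [A⁻]/[HA] = 10^(0.0024) = 1.01

[A⁻]/[HA] = 1.01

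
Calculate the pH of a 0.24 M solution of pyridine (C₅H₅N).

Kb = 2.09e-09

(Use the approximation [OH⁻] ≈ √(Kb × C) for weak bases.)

[OH⁻] = √(Kb × C) = √(2.09e-09 × 0.24) = 2.2396e-05. pOH = 4.65, pH = 14 - pOH

pH = 9.35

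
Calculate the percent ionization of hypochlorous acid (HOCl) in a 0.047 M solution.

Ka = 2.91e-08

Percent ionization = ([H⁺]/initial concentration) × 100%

Using Ka equilibrium: x² + Ka×x - Ka×C = 0. Solving: [H⁺] = 3.6968e-05. Percent = (3.6968e-05/0.047) × 100

Percent ionization = 0.0787%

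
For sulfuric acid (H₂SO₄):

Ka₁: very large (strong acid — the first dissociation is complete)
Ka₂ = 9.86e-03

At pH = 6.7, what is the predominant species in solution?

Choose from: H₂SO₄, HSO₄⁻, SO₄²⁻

The first dissociation is complete, so H₂SO₄ itself is never the predominant species in water; pKa₂ = -log(9.86e-03) = 2.01. For a polyprotic acid the predominant species crosses at each pKa: below pKa_n the protonated form dominates, above it the deprotonated form does. At pH = 6.7, the predominant species is SO₄²⁻.

SO₄²⁻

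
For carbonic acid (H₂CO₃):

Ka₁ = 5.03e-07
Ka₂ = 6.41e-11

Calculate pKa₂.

pKa₂ = -log(Ka₂) = -log(6.41e-11) = 10.19.

pK_{a2} = 10.19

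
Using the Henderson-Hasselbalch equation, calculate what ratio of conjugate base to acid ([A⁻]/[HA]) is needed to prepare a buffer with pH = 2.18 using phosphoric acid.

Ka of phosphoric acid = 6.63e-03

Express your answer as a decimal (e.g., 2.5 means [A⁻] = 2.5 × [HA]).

pKa = -log(6.63e-03) = 2.1785. pH = pKa + log([A⁻]/[HA]), so log([A⁻]/[HA]) = pH − pKa = 2.18 − 2.1785 = 0.0015. [A⁻]/[HA] = 10^(0.0015) = 1.00

[A⁻]/[HA] = 1.00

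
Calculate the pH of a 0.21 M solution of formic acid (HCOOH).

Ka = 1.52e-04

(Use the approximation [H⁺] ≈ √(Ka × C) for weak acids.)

[H⁺] = √(Ka × C) = √(1.52e-04 × 0.21) = 5.6498e-03. pH = -log(5.6498e-03)

pH = 2.25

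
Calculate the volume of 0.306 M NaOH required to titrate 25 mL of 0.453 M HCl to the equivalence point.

At equivalence: moles acid = moles base. moles HCl = 0.453 × 25/1000 = 0.01133 mol. V_base = moles / 0.306 × 1000 = 37.0 mL.

V_{base} = 37.0 mL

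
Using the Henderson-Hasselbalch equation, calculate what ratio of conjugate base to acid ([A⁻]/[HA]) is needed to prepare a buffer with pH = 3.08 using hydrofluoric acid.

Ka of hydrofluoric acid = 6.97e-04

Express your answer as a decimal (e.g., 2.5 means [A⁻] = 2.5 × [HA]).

pKa = -log(6.97e-04) = 3.1568. pH = pKa + log([A⁻]/[HA]), so log([A⁻]/[HA]) = pH − pKa = 3.08 − 3.1568 = -0.0768. [A⁻]/[HA] = 10^(-0.0768) = 0.838

[A⁻]/[HA] = 0.838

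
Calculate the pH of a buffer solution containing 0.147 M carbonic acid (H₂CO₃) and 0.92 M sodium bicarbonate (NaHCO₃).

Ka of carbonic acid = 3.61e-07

pKa = -log(3.61e-07) = 6.44. pH = pKa + log([A⁻]/[HA]) = 6.44 + log(0.92/0.147)

pH = 7.24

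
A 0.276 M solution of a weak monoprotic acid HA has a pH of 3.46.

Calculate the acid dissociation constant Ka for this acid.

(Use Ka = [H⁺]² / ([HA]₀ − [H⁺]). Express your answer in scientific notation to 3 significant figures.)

[H⁺] = 10^(−pH) = 10^(−3.46) = 3.467e-04 M. For HA ⇌ H⁺ + A⁻, Ka = [H⁺][A⁻]/[HA] = [H⁺]² / ([HA]₀ − [H⁺]) = (3.467e-04)² / (0.276 − 3.467e-04) = 4.36e-07.

K_a = 4.36e-07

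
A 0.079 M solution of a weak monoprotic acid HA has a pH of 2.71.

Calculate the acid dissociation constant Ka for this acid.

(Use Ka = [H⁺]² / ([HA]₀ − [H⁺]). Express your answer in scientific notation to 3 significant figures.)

[H⁺] = 10^(−pH) = 10^(−2.71) = 1.950e-03 M. For HA ⇌ H⁺ + A⁻, Ka = [H⁺][A⁻]/[HA] = [H⁺]² / ([HA]₀ − [H⁺]) = (1.950e-03)² / (0.079 − 1.950e-03) = 4.93e-05.

K_a = 4.93e-05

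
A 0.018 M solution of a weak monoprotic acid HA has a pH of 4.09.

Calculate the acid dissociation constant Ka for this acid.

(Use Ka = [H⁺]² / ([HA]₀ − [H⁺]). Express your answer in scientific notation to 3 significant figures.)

[H⁺] = 10^(−pH) = 10^(−4.09) = 8.128e-05 M. For HA ⇌ H⁺ + A⁻, Ka = [H⁺][A⁻]/[HA] = [H⁺]² / ([HA]₀ − [H⁺]) = (8.128e-05)² / (0.018 − 8.128e-05) = 3.69e-07.

K_a = 3.69e-07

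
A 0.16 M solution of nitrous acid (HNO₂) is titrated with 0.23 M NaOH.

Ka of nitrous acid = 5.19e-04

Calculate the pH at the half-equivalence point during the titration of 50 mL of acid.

At half-equivalence [HA] = [A⁻], so Henderson-Hasselbalch gives pH = pKa = -log(5.19e-04) = 3.28.

pH = pKa = 3.28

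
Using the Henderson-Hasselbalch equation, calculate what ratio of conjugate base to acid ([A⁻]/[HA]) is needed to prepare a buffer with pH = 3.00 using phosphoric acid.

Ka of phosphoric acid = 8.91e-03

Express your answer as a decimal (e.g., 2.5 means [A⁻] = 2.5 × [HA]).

pKa = -log(8.91e-03) = 2.0501. pH = pKa + log([A⁻]/[HA]), so log([A⁻]/[HA]) = pH − pKa = 3.00 − 2.0501 = 0.9499. [A⁻]/[HA] = 10^(0.9499) = 8.91

[A⁻]/[HA] = 8.91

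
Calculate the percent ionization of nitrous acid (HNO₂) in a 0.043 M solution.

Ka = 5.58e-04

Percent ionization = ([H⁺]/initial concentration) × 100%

Using Ka equilibrium: x² + Ka×x - Ka×C = 0. Solving: [H⁺] = 4.6273e-03. Percent = (4.6273e-03/0.043) × 100

Percent ionization = 10.8%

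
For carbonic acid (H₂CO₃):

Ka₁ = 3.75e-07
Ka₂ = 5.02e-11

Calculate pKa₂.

pKa₂ = -log(Ka₂) = -log(5.02e-11) = 10.30.

pK_{a2} = 10.30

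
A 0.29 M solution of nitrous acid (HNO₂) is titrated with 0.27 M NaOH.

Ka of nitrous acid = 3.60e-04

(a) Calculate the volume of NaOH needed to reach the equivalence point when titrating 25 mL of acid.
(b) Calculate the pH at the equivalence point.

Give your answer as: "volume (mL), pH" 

moles acid = 0.29 × 25/1000 = 0.00725 mol; V_base = moles/0.27 × 1000 = 26.9 mL. At equivalence only the conjugate base is present: [A⁻] = 0.00725/0.052 = 1.3982e-01 M. Kb = Kw/Ka = 2.78e-11; [OH⁻] = √(Kb × [A⁻]) = 1.9708e-06; pOH = 5.71; pH = 14 - pOH = 8.29.

V = 26.9 mL, pH = 8.29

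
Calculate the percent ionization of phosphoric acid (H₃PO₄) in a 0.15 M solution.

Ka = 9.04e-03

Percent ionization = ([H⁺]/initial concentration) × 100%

Using Ka equilibrium: x² + Ka×x - Ka×C = 0. Solving: [H⁺] = 3.2580e-02. Percent = (3.2580e-02/0.15) × 100

Percent ionization = 21.7%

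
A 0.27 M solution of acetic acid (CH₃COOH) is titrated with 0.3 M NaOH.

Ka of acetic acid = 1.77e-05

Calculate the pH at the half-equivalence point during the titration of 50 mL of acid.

At half-equivalence [HA] = [A⁻], so Henderson-Hasselbalch gives pH = pKa = -log(1.77e-05) = 4.75.

pH = pKa = 4.75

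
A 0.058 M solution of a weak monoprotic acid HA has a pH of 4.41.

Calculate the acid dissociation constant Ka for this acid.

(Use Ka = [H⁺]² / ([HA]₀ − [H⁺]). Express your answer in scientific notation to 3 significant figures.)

[H⁺] = 10^(−pH) = 10^(−4.41) = 3.890e-05 M. For HA ⇌ H⁺ + A⁻, Ka = [H⁺][A⁻]/[HA] = [H⁺]² / ([HA]₀ − [H⁺]) = (3.890e-05)² / (0.058 − 3.890e-05) = 2.61e-08.

K_a = 2.61e-08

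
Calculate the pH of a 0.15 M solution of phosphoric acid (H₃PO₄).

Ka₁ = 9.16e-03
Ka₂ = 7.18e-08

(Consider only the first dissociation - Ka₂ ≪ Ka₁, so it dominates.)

First dissociation dominates. From Ka₁ = [H⁺][HA⁻]/[H₂A], x² + Ka₁·x − Ka₁·C = 0 with C = 0.15 M and Ka₁ = 9.16e-03. Solving: [H⁺] = (−Ka₁ + √(Ka₁² + 4·Ka₁·C)) / 2 = 3.2769e-02 M. pH = -log(3.2769e-02) = 1.48.

pH = 1.48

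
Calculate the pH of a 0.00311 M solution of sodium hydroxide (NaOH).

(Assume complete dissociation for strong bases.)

[OH⁻] = 0.00311 M for strong base. pOH = -log[OH⁻] = 2.51, pH = 14 - pOH

pH = 11.49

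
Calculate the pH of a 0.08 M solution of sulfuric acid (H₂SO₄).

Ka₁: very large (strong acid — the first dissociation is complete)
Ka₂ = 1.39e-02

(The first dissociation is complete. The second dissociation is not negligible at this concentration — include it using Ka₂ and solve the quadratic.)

First dissociation is complete: [H⁺]₀ = [HSO₄⁻]₀ = C = 0.08 M. Second dissociation HSO₄⁻ ⇌ H⁺ + SO₄²⁻: let x = [SO₄²⁻]. Ka₂ = (C + x)·x / (C − x) = 1.39e-02 → x² + (C + Ka₂)·x − Ka₂·C = 0 → x² + 0.09390·x − 1.112e-03 = 0. x = (−0.09390 + √(0.09390² + 4 × 1.112e-03)) / 2 = 1.0637e-02 M. [H⁺] = C + x = 0.08 + 1.0637e-02 = 9.0637e-02 M. pH = -log(9.0637e-02) = 1.04.

pH = 1.04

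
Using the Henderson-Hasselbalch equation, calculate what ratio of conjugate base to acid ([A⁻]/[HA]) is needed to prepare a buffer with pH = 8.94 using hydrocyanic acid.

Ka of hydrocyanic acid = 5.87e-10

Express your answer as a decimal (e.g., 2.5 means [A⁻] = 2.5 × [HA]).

pKa = -log(5.87e-10) = 9.2314. pH = pKa + log([A⁻]/[HA]), so log([A⁻]/[HA]) = pH − pKa = 8.94 − 9.2314 = -0.2914. [A⁻]/[HA] = 10^(-0.2914) = 0.511

[A⁻]/[HA] = 0.511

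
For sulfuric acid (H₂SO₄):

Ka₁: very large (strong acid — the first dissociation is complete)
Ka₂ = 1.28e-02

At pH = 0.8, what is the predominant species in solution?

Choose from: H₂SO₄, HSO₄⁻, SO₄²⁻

The first dissociation is complete, so H₂SO₄ itself is never the predominant species in water; pKa₂ = -log(1.28e-02) = 1.89. For a polyprotic acid the predominant species crosses at each pKa: below pKa_n the protonated form dominates, above it the deprotonated form does. At pH = 0.8, the predominant species is HSO₄⁻.

HSO₄⁻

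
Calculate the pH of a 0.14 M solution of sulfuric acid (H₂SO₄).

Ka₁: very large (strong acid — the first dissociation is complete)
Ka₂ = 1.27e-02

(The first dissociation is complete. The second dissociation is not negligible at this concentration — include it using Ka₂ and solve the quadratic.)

First dissociation is complete: [H⁺]₀ = [HSO₄⁻]₀ = C = 0.14 M. Second dissociation HSO₄⁻ ⇌ H⁺ + SO₄²⁻: let x = [SO₄²⁻]. Ka₂ = (C + x)·x / (C − x) = 1.27e-02 → x² + (C + Ka₂)·x − Ka₂·C = 0 → x² + 0.15270·x − 1.778e-03 = 0. x = (−0.15270 + √(0.15270² + 4 × 1.778e-03)) / 2 = 1.0870e-02 M. [H⁺] = C + x = 0.14 + 1.0870e-02 = 1.5087e-01 M. pH = -log(1.5087e-01) = 0.82.

pH = 0.82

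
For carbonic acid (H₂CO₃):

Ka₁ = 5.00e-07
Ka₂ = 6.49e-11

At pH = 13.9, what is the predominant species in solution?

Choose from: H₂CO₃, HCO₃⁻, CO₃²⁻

pKa₁ = 6.30, pKa₂ = 10.19. For a polyprotic acid the predominant species crosses at each pKa: below pKa_n the protonated form dominates, above it the deprotonated form does. At pH = 13.9, the predominant species is CO₃²⁻.

CO₃²⁻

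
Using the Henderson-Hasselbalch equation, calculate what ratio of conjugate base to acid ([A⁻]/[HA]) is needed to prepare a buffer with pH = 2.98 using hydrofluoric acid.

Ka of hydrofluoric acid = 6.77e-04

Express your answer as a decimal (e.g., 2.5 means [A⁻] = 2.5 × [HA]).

pKa = -log(6.77e-04) = 3.1694. pH = pKa + log([A⁻]/[HA]), so log([A⁻]/[HA]) = pH − pKa = 2.98 − 3.1694 = -0.1894. [A⁻]/[HA] = 10^(-0.1894) = 0.647

[A⁻]/[HA] = 0.647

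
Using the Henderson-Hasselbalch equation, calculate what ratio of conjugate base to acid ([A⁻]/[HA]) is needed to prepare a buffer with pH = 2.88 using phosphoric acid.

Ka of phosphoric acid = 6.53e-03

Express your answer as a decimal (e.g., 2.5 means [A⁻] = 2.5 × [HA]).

pKa = -log(6.53e-03) = 2.1851. pH = pKa + log([A⁻]/[HA]), so log([A⁻]/[HA]) = pH − pKa = 2.88 − 2.1851 = 0.6949. [A⁻]/[HA] = 10^(0.6949) = 4.95

[A⁻]/[HA] = 4.95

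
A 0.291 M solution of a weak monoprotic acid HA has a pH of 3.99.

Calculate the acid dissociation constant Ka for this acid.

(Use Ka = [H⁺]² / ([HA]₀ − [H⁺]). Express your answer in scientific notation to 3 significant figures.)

[H⁺] = 10^(−pH) = 10^(−3.99) = 1.023e-04 M. For HA ⇌ H⁺ + A⁻, Ka = [H⁺][A⁻]/[HA] = [H⁺]² / ([HA]₀ − [H⁺]) = (1.023e-04)² / (0.291 − 1.023e-04) = 3.60e-08.

K_a = 3.60e-08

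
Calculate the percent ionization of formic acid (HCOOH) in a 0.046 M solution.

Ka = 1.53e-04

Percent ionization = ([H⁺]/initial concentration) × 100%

Using Ka equilibrium: x² + Ka×x - Ka×C = 0. Solving: [H⁺] = 2.5775e-03. Percent = (2.5775e-03/0.046) × 100

Percent ionization = 5.6%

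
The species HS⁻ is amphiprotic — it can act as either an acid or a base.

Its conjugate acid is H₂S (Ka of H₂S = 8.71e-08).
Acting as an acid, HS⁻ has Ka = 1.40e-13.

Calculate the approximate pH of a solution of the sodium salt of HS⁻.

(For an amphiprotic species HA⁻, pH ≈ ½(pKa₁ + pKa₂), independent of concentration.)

pKa₁ = -log(8.71e-08) = 7.06; pKa₂ = -log(1.40e-13) = 12.85. For an amphiprotic species, pH ≈ ½(pKa₁ + pKa₂) = ½(7.06 + 12.85) = 9.96.

pH = 9.96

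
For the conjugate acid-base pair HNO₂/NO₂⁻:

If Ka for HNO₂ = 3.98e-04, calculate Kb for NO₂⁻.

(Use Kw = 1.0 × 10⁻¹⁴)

For a conjugate pair Ka × Kb = Kw, so Kb = Kw/Ka = 1.0 × 10⁻¹⁴ / 3.98e-04 = 2.51e-11.

K_b = 2.51e-11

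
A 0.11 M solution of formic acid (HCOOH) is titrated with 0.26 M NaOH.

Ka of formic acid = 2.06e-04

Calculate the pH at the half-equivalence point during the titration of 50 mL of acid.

At half-equivalence [HA] = [A⁻], so Henderson-Hasselbalch gives pH = pKa = -log(2.06e-04) = 3.69.

pH = pKa = 3.69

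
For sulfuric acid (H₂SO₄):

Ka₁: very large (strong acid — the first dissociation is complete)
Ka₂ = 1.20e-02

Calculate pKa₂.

pKa₂ = -log(Ka₂) = -log(1.20e-02) = 1.92.

pK_{a2} = 1.92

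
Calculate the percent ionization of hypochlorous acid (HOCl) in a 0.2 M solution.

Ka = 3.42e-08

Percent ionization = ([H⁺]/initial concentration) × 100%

Using Ka equilibrium: x² + Ka×x - Ka×C = 0. Solving: [H⁺] = 8.2687e-05. Percent = (8.2687e-05/0.2) × 100

Percent ionization = 0.0413%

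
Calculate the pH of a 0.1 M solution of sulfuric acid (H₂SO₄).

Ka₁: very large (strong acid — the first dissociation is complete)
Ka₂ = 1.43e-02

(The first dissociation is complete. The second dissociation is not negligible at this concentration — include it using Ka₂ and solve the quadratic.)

First dissociation is complete: [H⁺]₀ = [HSO₄⁻]₀ = C = 0.1 M. Second dissociation HSO₄⁻ ⇌ H⁺ + SO₄²⁻: let x = [SO₄²⁻]. Ka₂ = (C + x)·x / (C − x) = 1.43e-02 → x² + (C + Ka₂)·x − Ka₂·C = 0 → x² + 0.11430·x − 1.430e-03 = 0. x = (−0.11430 + √(0.11430² + 4 × 1.430e-03)) / 2 = 1.1378e-02 M. [H⁺] = C + x = 0.1 + 1.1378e-02 = 1.1138e-01 M. pH = -log(1.1138e-01) = 0.95.

pH = 0.95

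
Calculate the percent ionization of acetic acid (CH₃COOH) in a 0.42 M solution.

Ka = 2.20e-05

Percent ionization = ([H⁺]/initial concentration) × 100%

Using Ka equilibrium: x² + Ka×x - Ka×C = 0. Solving: [H⁺] = 3.0288e-03. Percent = (3.0288e-03/0.42) × 100

Percent ionization = 0.721%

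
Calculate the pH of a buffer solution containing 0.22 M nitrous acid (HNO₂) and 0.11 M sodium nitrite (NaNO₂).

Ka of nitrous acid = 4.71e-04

pKa = -log(4.71e-04) = 3.33. pH = pKa + log([A⁻]/[HA]) = 3.33 + log(0.11/0.22)

pH = 3.03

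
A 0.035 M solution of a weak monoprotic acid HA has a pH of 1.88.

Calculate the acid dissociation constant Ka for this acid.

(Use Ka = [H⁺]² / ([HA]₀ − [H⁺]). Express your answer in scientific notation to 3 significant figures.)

[H⁺] = 10^(−pH) = 10^(−1.88) = 1.318e-02 M. For HA ⇌ H⁺ + A⁻, Ka = [H⁺][A⁻]/[HA] = [H⁺]² / ([HA]₀ − [H⁺]) = (1.318e-02)² / (0.035 − 1.318e-02) = 7.97e-03.

K_a = 7.97e-03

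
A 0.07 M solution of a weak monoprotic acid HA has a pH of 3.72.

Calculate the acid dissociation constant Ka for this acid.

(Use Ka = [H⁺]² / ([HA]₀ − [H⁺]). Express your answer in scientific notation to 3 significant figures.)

[H⁺] = 10^(−pH) = 10^(−3.72) = 1.905e-04 M. For HA ⇌ H⁺ + A⁻, Ka = [H⁺][A⁻]/[HA] = [H⁺]² / ([HA]₀ − [H⁺]) = (1.905e-04)² / (0.07 − 1.905e-04) = 5.20e-07.

K_a = 5.20e-07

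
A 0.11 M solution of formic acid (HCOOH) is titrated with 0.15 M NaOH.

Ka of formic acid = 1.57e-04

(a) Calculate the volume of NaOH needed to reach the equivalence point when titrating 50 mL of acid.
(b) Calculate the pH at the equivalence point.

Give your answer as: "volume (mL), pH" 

moles acid = 0.11 × 50/1000 = 0.0055 mol; V_base = moles/0.15 × 1000 = 36.7 mL. At equivalence only the conjugate base is present: [A⁻] = 0.0055/0.087 = 6.3462e-02 M. Kb = Kw/Ka = 6.37e-11; [OH⁻] = √(Kb × [A⁻]) = 2.0105e-06; pOH = 5.70; pH = 14 - pOH = 8.30.

V = 36.7 mL, pH = 8.30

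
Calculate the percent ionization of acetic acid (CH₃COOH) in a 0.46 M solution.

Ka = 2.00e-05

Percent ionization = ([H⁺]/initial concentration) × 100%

Using Ka equilibrium: x² + Ka×x - Ka×C = 0. Solving: [H⁺] = 3.0232e-03. Percent = (3.0232e-03/0.46) × 100

Percent ionization = 0.657%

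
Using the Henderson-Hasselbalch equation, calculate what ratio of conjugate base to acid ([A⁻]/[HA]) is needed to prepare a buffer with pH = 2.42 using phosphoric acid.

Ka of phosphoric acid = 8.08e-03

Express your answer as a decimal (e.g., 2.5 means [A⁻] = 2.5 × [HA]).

pKa = -log(8.08e-03) = 2.0926. pH = pKa + log([A⁻]/[HA]), so log([A⁻]/[HA]) = pH − pKa = 2.42 − 2.0926 = 0.3274. [A⁻]/[HA] = 10^(0.3274) = 2.13

[A⁻]/[HA] = 2.13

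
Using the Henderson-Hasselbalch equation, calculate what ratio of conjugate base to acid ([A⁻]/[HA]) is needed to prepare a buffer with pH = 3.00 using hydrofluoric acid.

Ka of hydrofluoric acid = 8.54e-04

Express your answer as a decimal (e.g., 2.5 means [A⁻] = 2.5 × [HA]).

pKa = -log(8.54e-04) = 3.0685. pH = pKa + log([A⁻]/[HA]), so log([A⁻]/[HA]) = pH − pKa = 3.00 − 3.0685 = -0.0685. [A⁻]/[HA] = 10^(-0.0685) = 0.854

[A⁻]/[HA] = 0.854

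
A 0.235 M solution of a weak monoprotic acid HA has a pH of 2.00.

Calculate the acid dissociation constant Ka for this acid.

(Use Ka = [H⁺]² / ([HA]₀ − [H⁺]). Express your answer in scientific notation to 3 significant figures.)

[H⁺] = 10^(−pH) = 10^(−2.00) = 1.000e-02 M. For HA ⇌ H⁺ + A⁻, Ka = [H⁺][A⁻]/[HA] = [H⁺]² / ([HA]₀ − [H⁺]) = (1.000e-02)² / (0.235 − 1.000e-02) = 4.44e-04.

K_a = 4.44e-04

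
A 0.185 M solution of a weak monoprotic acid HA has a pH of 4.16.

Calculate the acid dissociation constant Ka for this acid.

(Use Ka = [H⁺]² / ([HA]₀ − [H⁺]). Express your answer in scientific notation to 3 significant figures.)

[H⁺] = 10^(−pH) = 10^(−4.16) = 6.918e-05 M. For HA ⇌ H⁺ + A⁻, Ka = [H⁺][A⁻]/[HA] = [H⁺]² / ([HA]₀ − [H⁺]) = (6.918e-05)² / (0.185 − 6.918e-05) = 2.59e-08.

K_a = 2.59e-08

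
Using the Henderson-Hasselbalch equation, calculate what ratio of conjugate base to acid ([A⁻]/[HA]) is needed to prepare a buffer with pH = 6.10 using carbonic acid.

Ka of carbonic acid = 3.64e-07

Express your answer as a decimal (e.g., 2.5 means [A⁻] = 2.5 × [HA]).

pKa = -log(3.64e-07) = 6.4389. pH = pKa + log([A⁻]/[HA]), so log([A⁻]/[HA]) = pH − pKa = 6.10 − 6.4389 = -0.3389. [A⁻]/[HA] = 10^(-0.3389) = 0.458

[A⁻]/[HA] = 0.458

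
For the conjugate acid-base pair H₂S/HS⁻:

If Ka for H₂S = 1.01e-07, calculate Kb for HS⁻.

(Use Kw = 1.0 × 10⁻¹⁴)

For a conjugate pair Ka × Kb = Kw, so Kb = Kw/Ka = 1.0 × 10⁻¹⁴ / 1.01e-07 = 9.90e-08.

K_b = 9.90e-08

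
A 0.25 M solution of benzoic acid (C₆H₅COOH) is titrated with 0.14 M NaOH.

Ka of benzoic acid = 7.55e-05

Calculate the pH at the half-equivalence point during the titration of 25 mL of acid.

At half-equivalence [HA] = [A⁻], so Henderson-Hasselbalch gives pH = pKa = -log(7.55e-05) = 4.12.

pH = pKa = 4.12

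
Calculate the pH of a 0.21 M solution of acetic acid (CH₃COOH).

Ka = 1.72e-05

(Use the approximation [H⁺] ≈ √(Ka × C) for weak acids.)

[H⁺] = √(Ka × C) = √(1.72e-05 × 0.21) = 1.9005e-03. pH = -log(1.9005e-03)

pH = 2.72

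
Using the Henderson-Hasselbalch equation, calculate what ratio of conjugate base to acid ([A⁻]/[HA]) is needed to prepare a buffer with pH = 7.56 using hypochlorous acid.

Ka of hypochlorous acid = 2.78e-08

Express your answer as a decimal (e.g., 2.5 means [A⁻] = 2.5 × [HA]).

pKa = -log(2.78e-08) = 7.5560. pH = pKa + log([A⁻]/[HA]), so log([A⁻]/[HA]) = pH − pKa = 7.56 − 7.5560 = 0.0040. [A⁻]/[HA] = 10^(0.0040) = 1.01

[A⁻]/[HA] = 1.01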